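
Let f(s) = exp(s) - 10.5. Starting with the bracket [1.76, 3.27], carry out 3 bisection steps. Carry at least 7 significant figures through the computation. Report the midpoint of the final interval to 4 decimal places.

f(1.760000) = -4.687563, f(3.270000) = 15.811339 (opposite signs)
step 1: m = 2.515000, f(m) = 1.866609 > 0 → root in [1.760000, 2.515000]
step 2: m = 2.137500, f(m) = -2.021784 < 0 → root in [2.137500, 2.515000]
step 3: m = 2.326250, f(m) = -0.260529 < 0 → root in [2.326250, 2.515000]
Midpoint of [2.326250, 2.515000] = 2.420625

2.4206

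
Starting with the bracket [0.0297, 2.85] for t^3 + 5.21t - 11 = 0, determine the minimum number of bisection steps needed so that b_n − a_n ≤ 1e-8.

Initial width b − a = 2.85 − 0.0297 = 2.820300.
After n steps the width is (b−a)/2^n; need (b−a)/2^n ≤ 1e-8.
So n ≥ log₂(2.820300/1e-8) = log₂(282030000.0000) ≈ 28.0713.
Hence n = 29.

29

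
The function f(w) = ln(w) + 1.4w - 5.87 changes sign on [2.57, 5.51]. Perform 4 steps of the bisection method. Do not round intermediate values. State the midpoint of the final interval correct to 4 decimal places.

3.3969

f(2.570000) = -1.328094, f(5.510000) = 3.550565 (opposite signs)
step 1: m = 4.040000, f(m) = 1.182245 > 0 → root in [2.570000, 4.040000]
step 2: m = 3.305000, f(m) = -0.047564 < 0 → root in [3.305000, 4.040000]
step 3: m = 3.672500, f(m) = 0.572373 > 0 → root in [3.305000, 3.672500]
step 4: m = 3.488750, f(m) = 0.263794 > 0 → root in [3.305000, 3.488750]
Midpoint of [3.305000, 3.488750] = 3.396875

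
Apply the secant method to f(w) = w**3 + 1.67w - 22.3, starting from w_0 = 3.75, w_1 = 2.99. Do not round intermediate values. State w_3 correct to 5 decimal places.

2.63035

f(w_0) = 36.696875, f(w_1) = 9.424199
w_2 = 2.990000 - (9.424199)·(2.990000 - 3.750000)/(9.424199 - (36.696875)) = 2.727378; f(w_2) = 2.542582
w_3 = 2.727378 - (2.542582)·(2.727378 - 2.990000)/(2.542582 - (9.424199)) = 2.630347; f(w_3) = 0.291318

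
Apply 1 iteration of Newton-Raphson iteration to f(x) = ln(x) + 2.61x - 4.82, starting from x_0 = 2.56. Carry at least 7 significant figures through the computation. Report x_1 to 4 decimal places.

f'(x) = 1/x + 2.61
x_0 = 2.560000: f = 2.801607, f' = 3.000625 → x_1 = 2.560000 - (2.801607)/(3.000625) = 1.626325

1.6263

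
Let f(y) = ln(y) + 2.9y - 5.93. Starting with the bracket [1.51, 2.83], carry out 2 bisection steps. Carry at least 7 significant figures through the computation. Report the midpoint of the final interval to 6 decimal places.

1.675000

f(1.510000) = -1.138890, f(2.830000) = 3.317277 (opposite signs)
step 1: m = 2.170000, f(m) = 1.137727 > 0 → root in [1.510000, 2.170000]
step 2: m = 1.840000, f(m) = 0.015766 > 0 → root in [1.510000, 1.840000]
Midpoint of [1.510000, 1.840000] = 1.675000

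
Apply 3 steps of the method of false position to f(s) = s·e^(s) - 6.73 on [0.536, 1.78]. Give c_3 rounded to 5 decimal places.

f(0.536000) = -5.813892, f(1.780000) = 3.825144
step 1: c = 1.286332, f(c) = -2.074136 < 0 → new bracket [1.286332, 1.780000]
step 2: c = 1.459902, f(c) = -0.444341 < 0 → new bracket [1.459902, 1.780000]
step 3: c = 1.493215, f(c) = -0.083122 < 0 → new bracket [1.493215, 1.780000]

1.49322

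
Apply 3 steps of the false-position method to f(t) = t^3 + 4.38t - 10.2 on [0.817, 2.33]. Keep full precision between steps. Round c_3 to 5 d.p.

1.50552

False-position update: c = (a·f(b) − b·f(a))/(f(b) − f(a)); replace the endpoint whose sign matches f(c).
f(0.817000) = -6.076201, f(2.330000) = 12.654737
step 1: c = 1.307808, f(c) = -2.234977 < 0 → new bracket [1.307808, 2.330000]
step 2: c = 1.461241, f(c) = -0.679685 < 0 → new bracket [1.461241, 2.330000]
step 3: c = 1.505524, f(c) = -0.193384 < 0 → new bracket [1.505524, 2.330000]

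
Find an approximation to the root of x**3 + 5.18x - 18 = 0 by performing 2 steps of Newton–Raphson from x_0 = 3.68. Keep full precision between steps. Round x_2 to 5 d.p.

f'(x) = 3x**2 + 5.18
x_0 = 3.680000: f = 50.898432, f' = 45.807200 → x_1 = 3.680000 - (50.898432)/(45.807200) = 2.568855
x_1 = 2.568855: f = 12.258589, f' = 24.977051 → x_2 = 2.568855 - (12.258589)/(24.977051) = 2.078061

2.07806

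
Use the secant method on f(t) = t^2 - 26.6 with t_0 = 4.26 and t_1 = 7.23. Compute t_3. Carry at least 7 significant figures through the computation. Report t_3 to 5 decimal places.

f(t_0) = -8.452400, f(t_1) = 25.672900
t_2 = 7.230000 - (25.672900)·(7.230000 - 4.260000)/(25.672900 - (-8.452400)) = 4.995631; f(t_2) = -1.643671
t_3 = 4.995631 - (-1.643671)·(4.995631 - 7.230000)/(-1.643671 - (25.672900)) = 5.130076; f(t_3) = -0.282324

5.13008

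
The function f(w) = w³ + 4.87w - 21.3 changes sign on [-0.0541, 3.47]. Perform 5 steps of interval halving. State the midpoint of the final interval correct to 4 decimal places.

f(-0.054100) = -21.563625, f(3.470000) = 37.380823 (opposite signs)
step 1: m = 1.707950, f(m) = -8.000034 < 0 → root in [1.707950, 3.470000]
step 2: m = 2.588975, f(m) = 8.661668 > 0 → root in [1.707950, 2.588975]
step 3: m = 2.148462, f(m) = -0.919919 < 0 → root in [2.148462, 2.588975]
step 4: m = 2.368719, f(m) = 3.526135 > 0 → root in [2.148462, 2.368719]
step 5: m = 2.258591, f(m) = 1.220930 > 0 → root in [2.148462, 2.258591]
Midpoint of [2.148462, 2.258591] = 2.203527

2.2035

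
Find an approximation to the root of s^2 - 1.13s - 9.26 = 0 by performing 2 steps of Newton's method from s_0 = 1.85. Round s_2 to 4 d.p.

3.8460

f'(s) = 2s - 1.13
s_0 = 1.850000: f = -7.928000, f' = 2.570000 → s_1 = 1.850000 - (-7.928000)/(2.570000) = 4.934825
s_1 = 4.934825: f = 9.516145, f' = 8.739650 → s_2 = 4.934825 - (9.516145)/(8.739650) = 3.845978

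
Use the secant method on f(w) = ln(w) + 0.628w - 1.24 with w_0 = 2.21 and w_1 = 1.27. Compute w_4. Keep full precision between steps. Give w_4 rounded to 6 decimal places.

f(w_0) = 0.940873, f(w_1) = -0.203423
w_2 = 1.270000 - (-0.203423)·(1.270000 - 2.210000)/(-0.203423 - (0.940873)) = 1.437105; f(w_2) = 0.025133
w_3 = 1.437105 - (0.025133)·(1.437105 - 1.270000)/(0.025133 - (-0.203423)) = 1.418730; f(w_3) = 0.000724
w_4 = 1.418730 - (0.000724)·(1.418730 - 1.437105)/(0.000724 - (0.025133)) = 1.418185; f(w_4) = -0.000003

1.418185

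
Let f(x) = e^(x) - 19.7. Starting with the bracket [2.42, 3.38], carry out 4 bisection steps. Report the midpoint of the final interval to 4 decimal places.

f(2.420000) = -8.454141, f(3.380000) = 9.670771 (opposite signs)
step 1: m = 2.900000, f(m) = -1.525855 < 0 → root in [2.900000, 3.380000]
step 2: m = 3.140000, f(m) = 3.403867 > 0 → root in [2.900000, 3.140000]
step 3: m = 3.020000, f(m) = 0.791292 > 0 → root in [2.900000, 3.020000]
step 4: m = 2.960000, f(m) = -0.402028 < 0 → root in [2.960000, 3.020000]
Midpoint of [2.960000, 3.020000] = 2.990000

2.9900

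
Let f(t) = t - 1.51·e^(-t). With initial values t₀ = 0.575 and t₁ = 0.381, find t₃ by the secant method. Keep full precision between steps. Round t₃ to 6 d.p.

0.727750

Secant update: t_(k+1) = t_k − f(t_k)·(t_k − t_(k-1))/(f(t_k) − f(t_(k-1))).
f(t_0) = -0.274684, f(t_1) = -0.650599
t_2 = 0.381000 - (-0.650599)·(0.381000 - 0.575000)/(-0.650599 - (-0.274684)) = 0.716758; f(t_2) = -0.020625
t_3 = 0.716758 - (-0.020625)·(0.716758 - 0.381000)/(-0.020625 - (-0.650599)) = 0.727750; f(t_3) = -0.001571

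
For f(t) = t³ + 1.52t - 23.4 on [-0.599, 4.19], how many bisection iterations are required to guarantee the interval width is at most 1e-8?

Initial width b − a = 4.19 − -0.599 = 4.789000.
After n steps the width is (b−a)/2^n; need (b−a)/2^n ≤ 1e-8.
So n ≥ log₂(4.789000/1e-8) = log₂(478900000.0000) ≈ 28.8351.
Hence n = 29.

29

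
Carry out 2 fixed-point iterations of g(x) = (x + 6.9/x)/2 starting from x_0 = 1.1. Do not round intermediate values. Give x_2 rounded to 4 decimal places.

2.7791

x_1 = g(1.100000) = 3.686364
x_2 = g(3.686364) = 2.779063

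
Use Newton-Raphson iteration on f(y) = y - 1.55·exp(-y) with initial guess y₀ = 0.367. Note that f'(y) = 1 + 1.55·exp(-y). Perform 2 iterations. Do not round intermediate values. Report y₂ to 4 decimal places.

y_0 = 0.367000: f = -0.706855, f' = 2.073855 → y_1 = 0.367000 - (-0.706855)/(2.073855) = 0.707841
y_1 = 0.707841: f = -0.055854, f' = 1.763695 → y_2 = 0.707841 - (-0.055854)/(1.763695) = 0.739510

0.7395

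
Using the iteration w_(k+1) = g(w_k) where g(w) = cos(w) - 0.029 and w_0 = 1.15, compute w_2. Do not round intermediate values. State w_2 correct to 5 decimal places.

w_1 = g(1.150000) = 0.379487
w_2 = g(0.379487) = 0.899855

0.89985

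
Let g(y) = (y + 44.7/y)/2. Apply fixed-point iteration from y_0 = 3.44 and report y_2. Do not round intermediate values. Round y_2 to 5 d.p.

y_1 = g(3.440000) = 8.217093
y_2 = g(8.217093) = 6.828487

6.82849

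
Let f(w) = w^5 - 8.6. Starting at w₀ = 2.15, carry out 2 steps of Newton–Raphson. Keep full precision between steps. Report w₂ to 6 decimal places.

Newton update: w ← w − f(w)/f'(w).
f'(w) = 5w⁴
w_0 = 2.150000: f = 37.340138, f' = 106.837531 → w_1 = 2.150000 - (37.340138)/(106.837531) = 1.800496
w_1 = 1.800496: f = 10.321731, f' = 52.545884 → w_2 = 1.800496 - (10.321731)/(52.545884) = 1.604063

1.604063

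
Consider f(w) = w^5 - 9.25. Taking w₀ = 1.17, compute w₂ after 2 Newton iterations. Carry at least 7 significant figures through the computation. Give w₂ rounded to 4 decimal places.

1.6738

Newton update: w ← w − f(w)/f'(w).
f'(w) = 5w⁴
w_0 = 1.170000: f = -7.057552, f' = 9.369436 → w_1 = 1.170000 - (-7.057552)/(9.369436) = 1.923253
w_1 = 1.923253: f = 17.063682, f' = 68.409325 → w_2 = 1.923253 - (17.063682)/(68.409325) = 1.673818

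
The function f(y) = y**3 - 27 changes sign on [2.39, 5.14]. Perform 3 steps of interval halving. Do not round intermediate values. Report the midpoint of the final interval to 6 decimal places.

2.905625

f(2.390000) = -13.348081, f(5.140000) = 108.796744 (opposite signs)
step 1: m = 3.765000, f(m) = 26.369722 > 0 → root in [2.390000, 3.765000]
step 2: m = 3.077500, f(m) = 2.147022 > 0 → root in [2.390000, 3.077500]
step 3: m = 2.733750, f(m) = -6.569623 < 0 → root in [2.733750, 3.077500]
Midpoint of [2.733750, 3.077500] = 2.905625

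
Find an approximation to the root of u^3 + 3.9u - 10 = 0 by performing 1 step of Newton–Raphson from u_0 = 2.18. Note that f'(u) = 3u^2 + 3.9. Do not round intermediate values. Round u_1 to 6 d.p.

1.691916

u_0 = 2.180000: f = 8.862232, f' = 18.157200 → u_1 = 2.180000 - (8.862232)/(18.157200) = 1.691916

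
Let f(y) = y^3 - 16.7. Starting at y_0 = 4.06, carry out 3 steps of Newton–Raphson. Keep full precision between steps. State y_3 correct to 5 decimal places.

2.55814

f'(y) = 3y^2
y_0 = 4.060000: f = 50.223416, f' = 49.450800 → y_1 = 4.060000 - (50.223416)/(49.450800) = 3.044376
y_1 = 3.044376: f = 11.515964, f' = 27.804677 → y_2 = 3.044376 - (11.515964)/(27.804677) = 2.630202
y_2 = 2.630202: f = 1.495648, f' = 20.753894 → y_3 = 2.630202 - (1.495648)/(20.753894) = 2.558137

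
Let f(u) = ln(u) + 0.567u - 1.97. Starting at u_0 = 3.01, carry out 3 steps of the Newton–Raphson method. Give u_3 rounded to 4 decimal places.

f'(u) = 1/u + 0.567
u_0 = 3.010000: f = 0.838610, f' = 0.899226 → u_1 = 3.010000 - (0.838610)/(0.899226) = 2.077409
u_1 = 2.077409: f = -0.060988, f' = 1.048369 → u_2 = 2.077409 - (-0.060988)/(1.048369) = 2.135583
u_2 = 2.135583: f = -0.000385, f' = 1.035256 → u_3 = 2.135583 - (-0.000385)/(1.035256) = 2.135955

2.1360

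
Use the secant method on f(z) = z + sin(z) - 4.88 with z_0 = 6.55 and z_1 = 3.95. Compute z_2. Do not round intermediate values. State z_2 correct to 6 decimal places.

5.148347

f(z_0) = 1.933660, f(z_1) = -1.653188
z_2 = 3.950000 - (-1.653188)·(3.950000 - 6.550000)/(-1.653188 - (1.933660)) = 5.148347; f(z_2) = -0.638119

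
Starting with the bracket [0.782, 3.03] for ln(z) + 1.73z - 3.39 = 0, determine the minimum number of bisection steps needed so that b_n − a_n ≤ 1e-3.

Initial width b − a = 3.03 − 0.782 = 2.248000.
After n steps the width is (b−a)/2^n; need (b−a)/2^n ≤ 1e-3.
So n ≥ log₂(2.248000/1e-3) = log₂(2248.0000) ≈ 11.1344.
Hence n = 12.

12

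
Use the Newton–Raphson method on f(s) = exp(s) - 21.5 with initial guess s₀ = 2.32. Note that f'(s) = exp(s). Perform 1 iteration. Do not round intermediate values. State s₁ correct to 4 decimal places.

3.4329

Newton update: s ← s − f(s)/f'(s).
s_0 = 2.320000: f = -11.324326, f' = 10.175674 → s_1 = 2.320000 - (-11.324326)/(10.175674) = 3.432882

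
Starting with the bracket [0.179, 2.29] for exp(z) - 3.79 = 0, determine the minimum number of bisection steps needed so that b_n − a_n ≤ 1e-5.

Initial width b − a = 2.29 − 0.179 = 2.111000.
After n steps the width is (b−a)/2^n; need (b−a)/2^n ≤ 1e-5.
So n ≥ log₂(2.111000/1e-5) = log₂(211100.0000) ≈ 17.6876.
Hence n = 18.

18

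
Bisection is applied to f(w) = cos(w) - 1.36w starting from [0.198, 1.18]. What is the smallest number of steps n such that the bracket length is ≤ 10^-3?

10

Initial width b − a = 1.18 − 0.198 = 0.982000.
After n steps the width is (b−a)/2^n; need (b−a)/2^n ≤ 10^-3.
So n ≥ log₂(0.982000/10^-3) = log₂(982.0000) ≈ 9.9396.
Hence n = 10.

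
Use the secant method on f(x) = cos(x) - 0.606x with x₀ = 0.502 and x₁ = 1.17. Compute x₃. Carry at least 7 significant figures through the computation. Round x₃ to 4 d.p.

Secant update: x_(k+1) = x_k − f(x_k)·(x_k − x_(k-1))/(f(x_k) − f(x_(k-1))).
f(x_0) = 0.572410, f(x_1) = -0.318868
x_2 = 1.170000 - (-0.318868)·(1.170000 - 0.502000)/(-0.318868 - (0.572410)) = 0.931013; f(x_2) = 0.032828
x_3 = 0.931013 - (0.032828)·(0.931013 - 1.170000)/(0.032828 - (-0.318868)) = 0.953320; f(x_3) = 0.001267

0.9533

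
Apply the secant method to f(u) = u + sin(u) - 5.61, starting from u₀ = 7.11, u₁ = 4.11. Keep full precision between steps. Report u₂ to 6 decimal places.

5.639017

f(u_0) = 2.235778, f(u_1) = -2.323984
u_2 = 4.110000 - (-2.323984)·(4.110000 - 7.110000)/(-2.323984 - (2.235778)) = 5.639017; f(u_2) = -0.571517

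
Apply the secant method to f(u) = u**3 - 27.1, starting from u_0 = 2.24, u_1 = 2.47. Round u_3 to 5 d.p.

f(u_0) = -15.860576, f(u_1) = -12.030777
u_2 = 2.470000 - (-12.030777)·(2.470000 - 2.240000)/(-12.030777 - (-15.860576)) = 3.192513; f(u_2) = 5.438530
u_3 = 3.192513 - (5.438530)·(3.192513 - 2.470000)/(5.438530 - (-12.030777)) = 2.967581; f(u_3) = -0.965896

2.96758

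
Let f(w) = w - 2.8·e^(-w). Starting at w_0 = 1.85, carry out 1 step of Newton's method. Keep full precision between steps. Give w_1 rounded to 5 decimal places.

0.87120

Newton update: w ← w − f(w)/f'(w).
f'(w) = 1 + 2.8·e^(-w)
w_0 = 1.850000: f = 1.409736, f' = 1.440264 → w_1 = 1.850000 - (1.409736)/(1.440264) = 0.871196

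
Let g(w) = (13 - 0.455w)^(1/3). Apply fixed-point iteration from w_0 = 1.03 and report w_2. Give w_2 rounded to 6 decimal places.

2.285808

w_1 = g(1.030000) = 2.322733
w_2 = g(2.322733) = 2.285808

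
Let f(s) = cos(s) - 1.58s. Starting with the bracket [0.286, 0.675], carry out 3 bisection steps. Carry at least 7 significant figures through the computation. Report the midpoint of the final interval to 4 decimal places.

0.5534

f(0.286000) = 0.507500, f(0.675000) = -0.285793 (opposite signs)
step 1: m = 0.480500, f(m) = 0.127574 > 0 → root in [0.480500, 0.675000]
step 2: m = 0.577750, f(m) = -0.075151 < 0 → root in [0.480500, 0.577750]
step 3: m = 0.529125, f(m) = 0.027232 > 0 → root in [0.529125, 0.577750]
Midpoint of [0.529125, 0.577750] = 0.553438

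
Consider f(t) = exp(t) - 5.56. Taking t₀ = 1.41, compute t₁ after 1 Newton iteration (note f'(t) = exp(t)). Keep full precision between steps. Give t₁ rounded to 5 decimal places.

1.76744

t_0 = 1.410000: f = -1.464045, f' = 4.095955 → t_1 = 1.410000 - (-1.464045)/(4.095955) = 1.767437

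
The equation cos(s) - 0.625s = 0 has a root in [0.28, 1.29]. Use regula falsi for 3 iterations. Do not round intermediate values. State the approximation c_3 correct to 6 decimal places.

0.941406

False-position update: c = (a·f(b) − b·f(a))/(f(b) − f(a)); replace the endpoint whose sign matches f(c).
f(0.280000) = 0.786055, f(1.290000) = -0.529129
step 1: c = 0.883654, f(c) = 0.082047 > 0 → new bracket [0.883654, 1.290000]
step 2: c = 0.938204, f(c) = 0.004861 > 0 → new bracket [0.938204, 1.290000]
step 3: c = 0.941406, f(c) = 0.000274 > 0 → new bracket [0.941406, 1.290000]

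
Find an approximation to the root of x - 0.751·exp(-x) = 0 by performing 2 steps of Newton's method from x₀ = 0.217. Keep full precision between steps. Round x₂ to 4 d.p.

f'(x) = 1 + 0.751·exp(-x)
x_0 = 0.217000: f = -0.387502, f' = 1.604502 → x_1 = 0.217000 - (-0.387502)/(1.604502) = 0.458509
x_1 = 0.458509: f = -0.016292, f' = 1.474801 → x_2 = 0.458509 - (-0.016292)/(1.474801) = 0.469556

0.4696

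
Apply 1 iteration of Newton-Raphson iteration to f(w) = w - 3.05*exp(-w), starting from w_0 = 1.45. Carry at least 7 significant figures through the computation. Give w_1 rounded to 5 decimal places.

f'(w) = 1 + 3.05*exp(-w)
w_0 = 1.450000: f = 0.734561, f' = 1.715439 → w_1 = 1.450000 - (0.734561)/(1.715439) = 1.021794

1.02179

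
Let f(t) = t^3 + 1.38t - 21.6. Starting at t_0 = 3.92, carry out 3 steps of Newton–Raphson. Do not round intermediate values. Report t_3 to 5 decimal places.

f'(t) = 3t^2 + 1.38
t_0 = 3.920000: f = 44.045888, f' = 47.479200 → t_1 = 3.920000 - (44.045888)/(47.479200) = 2.992312
t_1 = 2.992312: f = 9.322344, f' = 28.241792 → t_2 = 2.992312 - (9.322344)/(28.241792) = 2.662222
t_2 = 2.662222: f = 0.942157, f' = 22.642271 → t_3 = 2.662222 - (0.942157)/(22.642271) = 2.620611

2.62061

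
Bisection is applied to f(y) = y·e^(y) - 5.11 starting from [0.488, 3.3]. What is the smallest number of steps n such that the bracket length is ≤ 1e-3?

Initial width b − a = 3.3 − 0.488 = 2.812000.
After n steps the width is (b−a)/2^n; need (b−a)/2^n ≤ 1e-3.
So n ≥ log₂(2.812000/1e-3) = log₂(2812.0000) ≈ 11.4574.
Hence n = 12.

12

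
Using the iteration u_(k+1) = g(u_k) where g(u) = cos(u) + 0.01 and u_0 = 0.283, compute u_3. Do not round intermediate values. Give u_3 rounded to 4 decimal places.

u_1 = g(0.283000) = 0.970222
u_2 = g(0.970222) = 0.575116
u_3 = g(0.575116) = 0.849129

0.8491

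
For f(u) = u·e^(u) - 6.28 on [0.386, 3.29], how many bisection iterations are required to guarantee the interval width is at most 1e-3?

12

Initial width b − a = 3.29 − 0.386 = 2.904000.
After n steps the width is (b−a)/2^n; need (b−a)/2^n ≤ 1e-3.
So n ≥ log₂(2.904000/1e-3) = log₂(2904.0000) ≈ 11.5038.
Hence n = 12.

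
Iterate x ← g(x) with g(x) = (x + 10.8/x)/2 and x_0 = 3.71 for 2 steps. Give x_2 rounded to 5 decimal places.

3.28642

x_1 = g(3.710000) = 3.310526
x_2 = g(3.310526) = 3.286424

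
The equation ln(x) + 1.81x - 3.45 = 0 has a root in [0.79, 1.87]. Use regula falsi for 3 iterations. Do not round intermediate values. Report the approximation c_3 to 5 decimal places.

f(0.790000) = -2.255822, f(1.870000) = 0.560638
step 1: c = 1.655018, f(c) = 0.049393 > 0 → new bracket [0.790000, 1.655018]
step 2: c = 1.636483, f(c) = 0.004584 > 0 → new bracket [0.790000, 1.636483]
step 3: c = 1.634766, f(c) = 0.000427 > 0 → new bracket [0.790000, 1.634766]

1.63477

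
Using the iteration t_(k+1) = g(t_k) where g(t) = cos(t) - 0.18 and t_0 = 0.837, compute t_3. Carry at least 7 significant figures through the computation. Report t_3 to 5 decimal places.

t_1 = g(0.837000) = 0.489694
t_2 = g(0.489694) = 0.702477
t_3 = g(0.702477) = 0.583244

0.58324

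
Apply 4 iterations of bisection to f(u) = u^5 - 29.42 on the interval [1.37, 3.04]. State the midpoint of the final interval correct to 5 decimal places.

1.94406

f(1.370000) = -24.593828, f(3.040000) = 230.217799 (opposite signs)
step 1: m = 2.205000, f(m) = 22.704628 > 0 → root in [1.370000, 2.205000]
step 2: m = 1.787500, f(m) = -11.171371 < 0 → root in [1.787500, 2.205000]
step 3: m = 1.996250, f(m) = 2.281123 > 0 → root in [1.787500, 1.996250]
step 4: m = 1.891875, f(m) = -5.183930 < 0 → root in [1.891875, 1.996250]
Midpoint of [1.891875, 1.996250] = 1.944063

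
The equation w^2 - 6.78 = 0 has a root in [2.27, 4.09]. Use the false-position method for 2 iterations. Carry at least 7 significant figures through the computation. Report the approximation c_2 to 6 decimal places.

2.586319

False-position update: c = (a·f(b) − b·f(a))/(f(b) − f(a)); replace the endpoint whose sign matches f(c).
f(2.270000) = -1.627100, f(4.090000) = 9.948100
step 1: c = 2.525833, f(c) = -0.400166 < 0 → new bracket [2.525833, 4.090000]
step 2: c = 2.586319, f(c) = -0.090952 < 0 → new bracket [2.586319, 4.090000]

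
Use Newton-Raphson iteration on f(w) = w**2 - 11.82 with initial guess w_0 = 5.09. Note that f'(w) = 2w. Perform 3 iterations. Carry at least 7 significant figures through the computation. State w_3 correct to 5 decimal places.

w_0 = 5.090000: f = 14.088100, f' = 10.180000 → w_1 = 5.090000 - (14.088100)/(10.180000) = 3.706100
w_1 = 3.706100: f = 1.915179, f' = 7.412200 → w_2 = 3.706100 - (1.915179)/(7.412200) = 3.447718
w_2 = 3.447718: f = 0.066761, f' = 6.895437 → w_3 = 3.447718 - (0.066761)/(6.895437) = 3.438036

3.43804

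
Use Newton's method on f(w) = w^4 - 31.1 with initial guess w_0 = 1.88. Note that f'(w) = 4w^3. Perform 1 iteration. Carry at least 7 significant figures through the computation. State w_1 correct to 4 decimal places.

2.5801

Newton update: w ← w − f(w)/f'(w).
w_0 = 1.880000: f = -18.608017, f' = 26.578688 → w_1 = 1.880000 - (-18.608017)/(26.578688) = 2.580110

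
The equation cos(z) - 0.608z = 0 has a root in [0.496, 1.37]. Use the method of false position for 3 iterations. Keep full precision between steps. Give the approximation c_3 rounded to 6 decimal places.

0.952707

f(0.496000) = 0.577925, f(1.370000) = -0.633510
step 1: c = 0.912949, f(c) = 0.056342 > 0 → new bracket [0.912949, 1.370000]
step 2: c = 0.950277, f(c) = 0.003689 > 0 → new bracket [0.950277, 1.370000]
step 3: c = 0.952707, f(c) = 0.000233 > 0 → new bracket [0.952707, 1.370000]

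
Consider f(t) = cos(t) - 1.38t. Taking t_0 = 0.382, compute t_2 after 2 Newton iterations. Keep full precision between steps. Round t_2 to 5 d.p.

f'(t) = -sin(t) - 1.38
t_0 = 0.382000: f = 0.400761, f' = -1.752777 → t_1 = 0.382000 - (0.400761)/(-1.752777) = 0.610643
t_1 = 0.610643: f = -0.023409, f' = -1.953395 → t_2 = 0.610643 - (-0.023409)/(-1.953395) = 0.598660

0.59866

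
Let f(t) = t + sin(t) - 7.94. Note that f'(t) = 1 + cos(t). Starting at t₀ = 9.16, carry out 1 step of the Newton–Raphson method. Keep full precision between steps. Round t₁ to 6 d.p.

-33.357125

Newton update: t ← t − f(t)/f'(t).
t_0 = 9.160000: f = 1.481695, f' = 0.034849 → t_1 = 9.160000 - (1.481695)/(0.034849) = -33.357125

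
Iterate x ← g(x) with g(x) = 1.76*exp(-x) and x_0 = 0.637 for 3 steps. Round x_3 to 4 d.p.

x_1 = g(0.637000) = 0.930823
x_2 = g(0.930823) = 0.693843
x_3 = g(0.693843) = 0.879388

0.8794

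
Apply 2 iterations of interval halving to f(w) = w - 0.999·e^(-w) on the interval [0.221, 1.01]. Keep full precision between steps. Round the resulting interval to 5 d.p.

f(0.221000) = -0.579915, f(1.010000) = 0.646145 (opposite signs)
step 1: m = 0.615500, f(m) = 0.075670 > 0 → root in [0.221000, 0.615500]
step 2: m = 0.418250, f(m) = -0.239289 < 0 → root in [0.418250, 0.615500]

[0.41825, 0.61550]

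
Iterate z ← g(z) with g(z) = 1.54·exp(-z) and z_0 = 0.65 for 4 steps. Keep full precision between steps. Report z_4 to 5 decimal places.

z_1 = g(0.650000) = 0.803950
z_2 = g(0.803950) = 0.689238
z_3 = g(0.689238) = 0.773016
z_4 = g(0.773016) = 0.710893

0.71089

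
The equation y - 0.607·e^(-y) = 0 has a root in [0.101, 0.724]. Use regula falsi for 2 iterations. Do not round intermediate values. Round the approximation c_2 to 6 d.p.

0.405543

f(0.101000) = -0.447687, f(0.724000) = 0.429721
step 1: c = 0.418879, f(c) = 0.019604 > 0 → new bracket [0.101000, 0.418879]
step 2: c = 0.405543, f(c) = 0.000908 > 0 → new bracket [0.101000, 0.405543]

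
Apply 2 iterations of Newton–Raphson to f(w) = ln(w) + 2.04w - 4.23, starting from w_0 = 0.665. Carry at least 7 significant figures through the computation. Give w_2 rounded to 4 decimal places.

1.7859

Newton update: w ← w − f(w)/f'(w).
f'(w) = 1/w + 2.04
w_0 = 0.665000: f = -3.281368, f' = 3.543759 → w_1 = 0.665000 - (-3.281368)/(3.543759) = 1.590957
w_1 = 1.590957: f = -0.520112, f' = 2.668553 → w_2 = 1.590957 - (-0.520112)/(2.668553) = 1.785861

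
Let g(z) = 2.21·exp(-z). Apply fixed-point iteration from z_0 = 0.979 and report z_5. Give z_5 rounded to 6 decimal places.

z_1 = g(0.979000) = 0.830267
z_2 = g(0.830267) = 0.963411
z_3 = g(0.963411) = 0.843312
z_4 = g(0.843312) = 0.950926
z_5 = g(0.950926) = 0.853907

0.853907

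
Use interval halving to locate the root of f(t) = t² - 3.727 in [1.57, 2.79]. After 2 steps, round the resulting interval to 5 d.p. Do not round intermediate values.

[1.87500, 2.18000]

f(1.570000) = -1.262100, f(2.790000) = 4.057100 (opposite signs)
step 1: m = 2.180000, f(m) = 1.025400 > 0 → root in [1.570000, 2.180000]
step 2: m = 1.875000, f(m) = -0.211375 < 0 → root in [1.875000, 2.180000]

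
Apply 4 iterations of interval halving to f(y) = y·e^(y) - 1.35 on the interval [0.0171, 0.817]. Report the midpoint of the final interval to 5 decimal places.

f(0.017100) = -1.332605, f(0.817000) = 0.499442 (opposite signs)
step 1: m = 0.417050, f(m) = -0.717136 < 0 → root in [0.417050, 0.817000]
step 2: m = 0.617025, f(m) = -0.206402 < 0 → root in [0.617025, 0.817000]
step 3: m = 0.717012, f(m) = 0.118660 > 0 → root in [0.617025, 0.717012]
step 4: m = 0.667019, f(m) = -0.050367 < 0 → root in [0.667019, 0.717012]
Midpoint of [0.667019, 0.717012] = 0.692016

0.69202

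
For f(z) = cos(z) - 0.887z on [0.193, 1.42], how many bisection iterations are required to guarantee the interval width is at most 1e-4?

14

Initial width b − a = 1.42 − 0.193 = 1.227000.
After n steps the width is (b−a)/2^n; need (b−a)/2^n ≤ 1e-4.
So n ≥ log₂(1.227000/1e-4) = log₂(12270.0000) ≈ 13.5828.
Hence n = 14.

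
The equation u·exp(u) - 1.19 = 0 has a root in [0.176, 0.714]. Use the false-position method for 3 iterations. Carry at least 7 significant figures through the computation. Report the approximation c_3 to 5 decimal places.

0.63218

f(0.176000) = -0.980131, f(0.714000) = 0.268090
step 1: c = 0.598449, f(c) = -0.101244 < 0 → new bracket [0.598449, 0.714000]
step 2: c = 0.630125, f(c) = -0.006724 < 0 → new bracket [0.630125, 0.714000]
step 3: c = 0.632177, f(c) = -0.000431 < 0 → new bracket [0.632177, 0.714000]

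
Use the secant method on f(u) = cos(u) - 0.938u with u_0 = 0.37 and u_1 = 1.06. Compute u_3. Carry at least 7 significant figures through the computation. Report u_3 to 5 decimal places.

0.76583

f(u_0) = 0.585267, f(u_1) = -0.505408
u_2 = 1.060000 - (-0.505408)·(1.060000 - 0.370000)/(-0.505408 - (0.585267)) = 0.740261; f(u_2) = 0.043928
u_3 = 0.740261 - (0.043928)·(0.740261 - 1.060000)/(0.043928 - (-0.505408)) = 0.765829; f(u_3) = 0.002460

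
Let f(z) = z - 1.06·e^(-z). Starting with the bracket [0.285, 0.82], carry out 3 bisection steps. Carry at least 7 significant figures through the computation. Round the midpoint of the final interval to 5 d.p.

f(0.285000) = -0.512135, f(0.820000) = 0.353142 (opposite signs)
step 1: m = 0.552500, f(m) = -0.057540 < 0 → root in [0.552500, 0.820000]
step 2: m = 0.686250, f(m) = 0.152582 > 0 → root in [0.552500, 0.686250]
step 3: m = 0.619375, f(m) = 0.048797 > 0 → root in [0.552500, 0.619375]
Midpoint of [0.552500, 0.619375] = 0.585938

0.58594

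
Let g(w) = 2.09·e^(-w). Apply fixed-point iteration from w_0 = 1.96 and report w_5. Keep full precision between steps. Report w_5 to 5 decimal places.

w_1 = g(1.960000) = 0.294394
w_2 = g(0.294394) = 1.557014
w_3 = g(1.557014) = 0.440498
w_4 = g(0.440498) = 1.345366
w_5 = g(1.345366) = 0.544329

0.54433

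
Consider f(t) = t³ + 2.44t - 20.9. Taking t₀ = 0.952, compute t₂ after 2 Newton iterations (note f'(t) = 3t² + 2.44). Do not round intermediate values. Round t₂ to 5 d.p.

Newton update: t ← t − f(t)/f'(t).
t_0 = 0.952000: f = -17.714319, f' = 5.158912 → t_1 = 0.952000 - (-17.714319)/(5.158912) = 4.385731
t_1 = 4.385731: f = 74.159154, f' = 60.143922 → t_2 = 4.385731 - (74.159154)/(60.143922) = 3.152703

3.15270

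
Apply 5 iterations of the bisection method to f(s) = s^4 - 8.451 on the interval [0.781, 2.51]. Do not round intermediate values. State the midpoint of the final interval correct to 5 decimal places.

1.72655

f(0.781000) = -8.078948, f(2.510000) = 31.240260 (opposite signs)
step 1: m = 1.645500, f(m) = -1.119522 < 0 → root in [1.645500, 2.510000]
step 2: m = 2.077750, f(m) = 10.185878 > 0 → root in [1.645500, 2.077750]
step 3: m = 1.861625, f(m) = 3.559714 > 0 → root in [1.645500, 1.861625]
step 4: m = 1.753563, f(m) = 1.004511 > 0 → root in [1.645500, 1.753563]
step 5: m = 1.699531, f(m) = -0.108108 < 0 → root in [1.699531, 1.753563]
Midpoint of [1.699531, 1.753563] = 1.726547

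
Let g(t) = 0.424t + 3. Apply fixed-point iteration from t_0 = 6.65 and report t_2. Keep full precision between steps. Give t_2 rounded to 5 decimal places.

t_1 = g(6.650000) = 5.819600
t_2 = g(5.819600) = 5.467510

5.46751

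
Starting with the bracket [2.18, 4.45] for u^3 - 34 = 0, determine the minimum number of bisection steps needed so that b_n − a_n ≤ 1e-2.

8

Initial width b − a = 4.45 − 2.18 = 2.270000.
After n steps the width is (b−a)/2^n; need (b−a)/2^n ≤ 1e-2.
So n ≥ log₂(2.270000/1e-2) = log₂(227.0000) ≈ 7.8265.
Hence n = 8.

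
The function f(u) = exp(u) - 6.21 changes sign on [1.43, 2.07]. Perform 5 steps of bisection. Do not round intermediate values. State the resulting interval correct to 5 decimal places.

f(1.430000) = -2.031301, f(2.070000) = 1.714823 (opposite signs)
step 1: m = 1.750000, f(m) = -0.455397 < 0 → root in [1.750000, 2.070000]
step 2: m = 1.910000, f(m) = 0.543089 > 0 → root in [1.750000, 1.910000]
step 3: m = 1.830000, f(m) = 0.023887 > 0 → root in [1.750000, 1.830000]
step 4: m = 1.790000, f(m) = -0.220548 < 0 → root in [1.790000, 1.830000]
step 5: m = 1.810000, f(m) = -0.099553 < 0 → root in [1.810000, 1.830000]

[1.81000, 1.83000]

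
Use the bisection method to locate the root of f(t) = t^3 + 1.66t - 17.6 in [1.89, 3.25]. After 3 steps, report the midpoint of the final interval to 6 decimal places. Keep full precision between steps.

f(1.890000) = -7.711331, f(3.250000) = 22.123125 (opposite signs)
step 1: m = 2.570000, f(m) = 3.640793 > 0 → root in [1.890000, 2.570000]
step 2: m = 2.230000, f(m) = -2.808633 < 0 → root in [2.230000, 2.570000]
step 3: m = 2.400000, f(m) = 0.208000 > 0 → root in [2.230000, 2.400000]
Midpoint of [2.230000, 2.400000] = 2.315000

2.315000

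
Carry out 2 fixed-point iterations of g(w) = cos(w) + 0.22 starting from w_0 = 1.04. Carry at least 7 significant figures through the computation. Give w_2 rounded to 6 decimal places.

w_1 = g(1.040000) = 0.726220
w_2 = g(0.726220) = 0.967690

0.967690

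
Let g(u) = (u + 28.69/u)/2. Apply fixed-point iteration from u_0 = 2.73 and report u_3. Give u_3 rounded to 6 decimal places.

5.357631

u_1 = g(2.730000) = 6.619579
u_2 = g(6.619579) = 5.476846
u_3 = g(5.476846) = 5.357631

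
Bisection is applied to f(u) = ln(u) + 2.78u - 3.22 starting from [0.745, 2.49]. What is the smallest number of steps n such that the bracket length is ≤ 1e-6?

Initial width b − a = 2.49 − 0.745 = 1.745000.
After n steps the width is (b−a)/2^n; need (b−a)/2^n ≤ 1e-6.
So n ≥ log₂(1.745000/1e-6) = log₂(1745000.0000) ≈ 20.7348.
Hence n = 21.

21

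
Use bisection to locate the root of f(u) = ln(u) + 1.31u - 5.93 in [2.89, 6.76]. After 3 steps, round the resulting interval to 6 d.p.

f(2.890000) = -1.082843, f(6.760000) = 4.836623 (opposite signs)
step 1: m = 4.825000, f(m) = 1.964561 > 0 → root in [2.890000, 4.825000]
step 2: m = 3.857500, f(m) = 0.473344 > 0 → root in [2.890000, 3.857500]
step 3: m = 3.373750, f(m) = -0.294363 < 0 → root in [3.373750, 3.857500]

[3.373750, 3.857500]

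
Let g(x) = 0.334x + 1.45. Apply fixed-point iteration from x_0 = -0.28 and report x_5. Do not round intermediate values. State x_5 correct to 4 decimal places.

x_1 = g(-0.280000) = 1.356480
x_2 = g(1.356480) = 1.903064
x_3 = g(1.903064) = 2.085623
x_4 = g(2.085623) = 2.146598
x_5 = g(2.146598) = 2.166964

2.1670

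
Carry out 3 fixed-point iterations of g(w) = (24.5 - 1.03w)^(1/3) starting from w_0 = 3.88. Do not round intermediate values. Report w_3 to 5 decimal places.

2.78615

w_1 = g(3.880000) = 2.737012
w_2 = g(2.737012) = 2.788425
w_3 = g(2.788425) = 2.786153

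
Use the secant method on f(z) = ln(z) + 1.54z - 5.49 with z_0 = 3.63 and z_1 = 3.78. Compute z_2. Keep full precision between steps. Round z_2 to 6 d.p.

f(z_0) = 1.389433, f(z_1) = 1.660924
z_2 = 3.780000 - (1.660924)·(3.780000 - 3.630000)/(1.660924 - (1.389433)) = 2.862333; f(z_2) = -0.030370

2.862333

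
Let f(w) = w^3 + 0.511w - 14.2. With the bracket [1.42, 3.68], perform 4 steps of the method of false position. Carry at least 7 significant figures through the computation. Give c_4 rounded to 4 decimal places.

2.3212

f(1.420000) = -10.611092, f(3.680000) = 37.516512
step 1: c = 1.918281, f(c) = -6.160865 < 0 → new bracket [1.918281, 3.680000]
step 2: c = 2.166778, f(c) = -2.919908 < 0 → new bracket [2.166778, 3.680000]
step 3: c = 2.276048, f(c) = -1.246116 < 0 → new bracket [2.276048, 3.680000]
step 4: c = 2.321181, f(c) = -0.507626 < 0 → new bracket [2.321181, 3.680000]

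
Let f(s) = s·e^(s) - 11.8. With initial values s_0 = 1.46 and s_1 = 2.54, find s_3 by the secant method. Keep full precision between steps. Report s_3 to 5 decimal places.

f(s_0) = -5.513299, f(s_1) = 20.406364
s_2 = 2.540000 - (20.406364)·(2.540000 - 1.460000)/(20.406364 - (-5.513299)) = 1.689724; f(s_2) = -2.645104
s_3 = 1.689724 - (-2.645104)·(1.689724 - 2.540000)/(-2.645104 - (20.406364)) = 1.787291; f(s_3) = -1.124065

1.78729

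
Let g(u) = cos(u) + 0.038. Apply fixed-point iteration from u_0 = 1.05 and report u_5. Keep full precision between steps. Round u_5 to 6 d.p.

u_1 = g(1.050000) = 0.535571
u_2 = g(0.535571) = 0.897977
u_3 = g(0.897977) = 0.661193
u_4 = g(0.661193) = 0.827260
u_5 = g(0.827260) = 0.714895

0.714895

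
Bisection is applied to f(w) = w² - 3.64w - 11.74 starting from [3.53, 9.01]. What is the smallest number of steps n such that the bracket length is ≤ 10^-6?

Initial width b − a = 9.01 − 3.53 = 5.480000.
After n steps the width is (b−a)/2^n; need (b−a)/2^n ≤ 10^-6.
So n ≥ log₂(5.480000/10^-6) = log₂(5480000.0000) ≈ 22.3857.
Hence n = 23.

23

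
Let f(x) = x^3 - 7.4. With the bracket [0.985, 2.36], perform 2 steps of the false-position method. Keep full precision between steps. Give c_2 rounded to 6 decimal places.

f(0.985000) = -6.444328, f(2.360000) = 5.744256
step 1: c = 1.711988, f(c) = -2.382332 < 0 → new bracket [1.711988, 2.360000]
step 2: c = 1.901954, f(c) = -0.519813 < 0 → new bracket [1.901954, 2.360000]

1.901954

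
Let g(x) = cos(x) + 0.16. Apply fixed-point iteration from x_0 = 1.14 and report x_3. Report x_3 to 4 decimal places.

x_1 = g(1.140000) = 0.577595
x_2 = g(0.577595) = 0.997778
x_3 = g(0.997778) = 0.702170

0.7022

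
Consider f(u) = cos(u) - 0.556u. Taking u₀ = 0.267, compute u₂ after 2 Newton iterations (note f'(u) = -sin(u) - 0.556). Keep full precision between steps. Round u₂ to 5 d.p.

0.99838

Newton update: u ← u − f(u)/f'(u).
u_0 = 0.267000: f = 0.816115, f' = -0.819839 → u_1 = 0.267000 - (0.816115)/(-0.819839) = 1.262457
u_1 = 1.262457: f = -0.398450, f' = -1.508839 → u_2 = 1.262457 - (-0.398450)/(-1.508839) = 0.998380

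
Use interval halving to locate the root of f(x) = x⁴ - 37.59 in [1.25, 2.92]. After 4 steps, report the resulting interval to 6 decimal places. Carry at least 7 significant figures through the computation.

[2.398125, 2.502500]

f(1.250000) = -35.148594, f(2.920000) = 35.109497 (opposite signs)
step 1: m = 2.085000, f(m) = -18.691635 < 0 → root in [2.085000, 2.920000]
step 2: m = 2.502500, f(m) = 1.628985 > 0 → root in [2.085000, 2.502500]
step 3: m = 2.293750, f(m) = -9.908837 < 0 → root in [2.293750, 2.502500]
step 4: m = 2.398125, f(m) = -4.515959 < 0 → root in [2.398125, 2.502500]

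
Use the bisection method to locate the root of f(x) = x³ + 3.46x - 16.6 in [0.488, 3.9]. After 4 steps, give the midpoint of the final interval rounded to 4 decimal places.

f(0.488000) = -14.795306, f(3.900000) = 56.213000 (opposite signs)
step 1: m = 2.194000, f(m) = 1.552357 > 0 → root in [0.488000, 2.194000]
step 2: m = 1.341000, f(m) = -9.548645 < 0 → root in [1.341000, 2.194000]
step 3: m = 1.767500, f(m) = -4.962681 < 0 → root in [1.767500, 2.194000]
step 4: m = 1.980750, f(m) = -1.975389 < 0 → root in [1.980750, 2.194000]
Midpoint of [1.980750, 2.194000] = 2.087375

2.0874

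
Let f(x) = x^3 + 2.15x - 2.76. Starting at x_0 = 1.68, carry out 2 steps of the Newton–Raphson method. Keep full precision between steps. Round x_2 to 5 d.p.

f'(x) = 3x^2 + 2.15
x_0 = 1.680000: f = 5.593632, f' = 10.617200 → x_1 = 1.680000 - (5.593632)/(10.617200) = 1.153154
x_1 = 1.153154: f = 1.252702, f' = 6.139291 → x_2 = 1.153154 - (1.252702)/(6.139291) = 0.949107

0.94911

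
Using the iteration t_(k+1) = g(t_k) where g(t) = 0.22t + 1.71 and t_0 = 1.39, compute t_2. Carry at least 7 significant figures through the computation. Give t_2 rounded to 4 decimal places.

t_1 = g(1.390000) = 2.015800
t_2 = g(2.015800) = 2.153476

2.1535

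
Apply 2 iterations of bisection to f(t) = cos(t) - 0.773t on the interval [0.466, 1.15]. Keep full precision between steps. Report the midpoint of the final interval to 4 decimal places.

0.8935

f(0.466000) = 0.533155, f(1.150000) = -0.480463 (opposite signs)
step 1: m = 0.808000, f(m) = 0.066362 > 0 → root in [0.808000, 1.150000]
step 2: m = 0.979000, f(m) = -0.198914 < 0 → root in [0.808000, 0.979000]
Midpoint of [0.808000, 0.979000] = 0.893500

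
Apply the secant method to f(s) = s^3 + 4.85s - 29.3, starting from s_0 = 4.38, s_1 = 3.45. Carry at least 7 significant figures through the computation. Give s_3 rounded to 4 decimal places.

2.6379

Secant update: s_(k+1) = s_k − f(s_k)·(s_k − s_(k-1))/(f(s_k) − f(s_(k-1))).
f(s_0) = 75.970672, f(s_1) = 28.496125
s_2 = 3.450000 - (28.496125)·(3.450000 - 4.380000)/(28.496125 - (75.970672)) = 2.891777; f(s_2) = 8.907232
s_3 = 2.891777 - (8.907232)·(2.891777 - 3.450000)/(8.907232 - (28.496125)) = 2.637948; f(s_3) = 1.850920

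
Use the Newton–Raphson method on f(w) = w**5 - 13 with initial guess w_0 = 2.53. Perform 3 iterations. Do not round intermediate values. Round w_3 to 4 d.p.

1.6894

Newton update: w ← w − f(w)/f'(w).
f'(w) = 5w**4
w_0 = 2.530000: f = 90.657948, f' = 204.857604 → w_1 = 2.530000 - (90.657948)/(204.857604) = 2.087459
w_1 = 2.087459: f = 26.635968, f' = 94.938329 → w_2 = 2.087459 - (26.635968)/(94.938329) = 1.806898
w_2 = 1.806898: f = 6.260526, f' = 53.297216 → w_3 = 1.806898 - (6.260526)/(53.297216) = 1.689434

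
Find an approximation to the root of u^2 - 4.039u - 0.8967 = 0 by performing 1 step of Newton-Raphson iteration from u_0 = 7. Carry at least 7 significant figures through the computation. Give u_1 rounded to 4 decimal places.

f'(u) = 2u - 4.039
u_0 = 7.000000: f = 19.830300, f' = 9.961000 → u_1 = 7.000000 - (19.830300)/(9.961000) = 5.009206

5.0092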